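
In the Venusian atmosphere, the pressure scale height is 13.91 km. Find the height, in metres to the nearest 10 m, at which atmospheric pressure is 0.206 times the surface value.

z ≈ 21980 m

Set P/P₀ = exp(−z/H) = 0.206, so z = −H ln(0.206).
−ln(0.206) = 1.5799; z = 13910 × 1.5799 = 21976 m.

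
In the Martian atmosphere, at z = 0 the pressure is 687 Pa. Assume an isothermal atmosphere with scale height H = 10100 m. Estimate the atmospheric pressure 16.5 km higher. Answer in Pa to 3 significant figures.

Barometric formula: P = P₀ exp(−z/H).
z/H = 16500/10100 = 1.6337; exp(−1.6337) = 0.19521.
P = 687 × 0.19521 = 134.11 Pa.

P ≈ 134 Pa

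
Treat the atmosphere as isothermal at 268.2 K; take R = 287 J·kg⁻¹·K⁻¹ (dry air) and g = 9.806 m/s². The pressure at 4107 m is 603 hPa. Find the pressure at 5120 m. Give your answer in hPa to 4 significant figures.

Scale height: H = RT/g = 287 × 268.2 / 9.806 = 7849.6 m.
Between two levels, P₂ = P₁ exp(−Δz/H) with Δz = z₂ − z₁.
Δz = 5120.0 − 4107.0 = 1013.0 m; Δz/H = 1013.0/7849.6 = 0.12905.
P₂ = 603 × exp(−0.12905) = 603 × 0.87893 = 529.99 hPa.

P ≈ 530.0 hPa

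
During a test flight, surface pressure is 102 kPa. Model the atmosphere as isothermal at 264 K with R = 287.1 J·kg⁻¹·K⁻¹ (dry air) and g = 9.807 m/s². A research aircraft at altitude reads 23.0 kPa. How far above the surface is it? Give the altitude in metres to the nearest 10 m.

z ≈ 11510 m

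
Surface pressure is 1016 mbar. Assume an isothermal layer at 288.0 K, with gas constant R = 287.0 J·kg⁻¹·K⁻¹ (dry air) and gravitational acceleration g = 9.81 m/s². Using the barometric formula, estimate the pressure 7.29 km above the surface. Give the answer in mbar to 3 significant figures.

P ≈ 428 mbar

Scale height: H = RT/g = 287.0 × 288.0 / 9.81 = 8425.7 m.
Barometric formula: P = P₀ exp(−z/H).
z/H = 7290.0/8425.7 = 0.86521; exp(−0.86521) = 0.42096.
P = 1016 × 0.42096 = 427.70 mbar.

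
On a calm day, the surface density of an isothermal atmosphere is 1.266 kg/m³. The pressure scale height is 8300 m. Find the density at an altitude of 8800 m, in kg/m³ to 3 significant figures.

In an isothermal atmosphere, density decays like pressure: ρ = ρ₀ exp(−z/H).
z/H = 8800.0/8300.0 = 1.0602; exp(−1.0602) = 0.34639.
ρ = 1.266 × 0.34639 = 0.43853 kg/m³.

ρ ≈ 0.439 kg/m³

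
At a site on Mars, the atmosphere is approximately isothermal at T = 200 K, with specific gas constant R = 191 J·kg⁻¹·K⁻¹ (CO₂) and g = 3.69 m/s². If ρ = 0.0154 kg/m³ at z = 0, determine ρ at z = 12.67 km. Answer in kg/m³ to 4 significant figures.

ρ ≈ 0.004529 kg/m³

Scale height: H = RT/g = 191 × 200 / 3.69 = 10352 m.
In an isothermal atmosphere, density decays like pressure: ρ = ρ₀ exp(−z/H).
z/H = 12670/10352 = 1.2239; exp(−1.2239) = 0.29408.
ρ = 0.0154 × 0.29408 = 0.0045288 kg/m³.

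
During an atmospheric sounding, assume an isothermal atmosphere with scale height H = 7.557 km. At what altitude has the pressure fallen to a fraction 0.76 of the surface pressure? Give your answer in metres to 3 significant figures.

z ≈ 2070 m

Set P/P₀ = exp(−z/H) = 0.76, so z = −H ln(0.76).
−ln(0.76) = 0.27444; z = 7557.0 × 0.27444 = 2073.9 m.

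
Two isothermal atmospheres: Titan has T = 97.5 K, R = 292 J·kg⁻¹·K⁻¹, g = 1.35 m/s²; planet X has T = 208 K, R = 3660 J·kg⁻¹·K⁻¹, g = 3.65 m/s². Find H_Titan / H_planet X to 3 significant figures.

H = RT/g for each body.
H_Titan = 292 × 97.5 / 1.35 = 21089 m.
H_planet X = 3660 × 208 / 3.65 = 208570 m.
H_Titan/H_planet X = 21089/208570 = 0.10111.

H_Titan/H_planet X ≈ 0.101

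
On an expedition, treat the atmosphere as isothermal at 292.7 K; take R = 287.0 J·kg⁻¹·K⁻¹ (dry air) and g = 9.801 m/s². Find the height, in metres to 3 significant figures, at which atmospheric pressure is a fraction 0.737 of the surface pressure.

z ≈ 2620 m

Scale height: H = RT/g = 287.0 × 292.7 / 9.801 = 8571.1 m.
Set P/P₀ = exp(−z/H) = 0.737, so z = −H ln(0.737).
−ln(0.737) = 0.30517; z = 8571.1 × 0.30517 = 2615.6 m.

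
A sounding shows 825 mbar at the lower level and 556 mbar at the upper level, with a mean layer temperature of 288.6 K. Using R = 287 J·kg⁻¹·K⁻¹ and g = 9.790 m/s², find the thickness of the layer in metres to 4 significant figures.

Δz ≈ 3339 m

Hypsometric equation: Δz = (R T̄/g) ln(P₁/P₂).
R T̄/g = 287 × 288.6 / 9.790 = 8460.5 m.
ln(825/556) = ln(1.4838) = 0.39461.
Δz = 8460.5 × 0.39461 = 3338.6 m.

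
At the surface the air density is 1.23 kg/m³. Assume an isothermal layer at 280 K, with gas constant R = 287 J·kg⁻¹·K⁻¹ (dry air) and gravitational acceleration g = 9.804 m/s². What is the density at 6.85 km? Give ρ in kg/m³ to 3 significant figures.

ρ ≈ 0.533 kg/m³

Scale height: H = RT/g = 287 × 280 / 9.804 = 8196.7 m.
In an isothermal atmosphere, density decays like pressure: ρ = ρ₀ exp(−z/H).
z/H = 6850.0/8196.7 = 0.83570; exp(−0.83570) = 0.43357.
ρ = 1.23 × 0.43357 = 0.53329 kg/m³.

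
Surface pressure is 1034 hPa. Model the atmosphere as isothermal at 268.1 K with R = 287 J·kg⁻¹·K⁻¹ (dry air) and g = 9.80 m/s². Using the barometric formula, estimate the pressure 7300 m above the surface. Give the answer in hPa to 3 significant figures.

Scale height: H = RT/g = 287 × 268.1 / 9.80 = 7851.5 m.
Barometric formula: P = P₀ exp(−z/H).
z/H = 7300.0/7851.5 = 0.92976; exp(−0.92976) = 0.39465.
P = 1034 × 0.39465 = 408.07 hPa.

P ≈ 408 hPa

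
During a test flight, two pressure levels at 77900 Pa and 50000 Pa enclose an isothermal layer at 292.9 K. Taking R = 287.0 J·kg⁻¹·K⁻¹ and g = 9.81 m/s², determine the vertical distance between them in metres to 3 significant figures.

Hypsometric equation: Δz = (R T̄/g) ln(P₁/P₂).
R T̄/g = 287.0 × 292.9 / 9.81 = 8569.0 m.
ln(77900/50000) = ln(1.5580) = 0.44340.
Δz = 8569.0 × 0.44340 = 3799.5 m.

Δz ≈ 3800 m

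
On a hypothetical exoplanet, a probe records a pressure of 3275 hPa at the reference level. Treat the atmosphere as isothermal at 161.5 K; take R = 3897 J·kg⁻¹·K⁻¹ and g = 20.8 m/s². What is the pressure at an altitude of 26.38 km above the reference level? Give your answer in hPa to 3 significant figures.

Scale height: H = RT/g = 3897 × 161.5 / 20.8 = 30258 m.
Barometric formula: P = P₀ exp(−z/H).
z/H = 26380/30258 = 0.87184; exp(−0.87184) = 0.41818.
P = 3275 × 0.41818 = 1369.5 hPa.

P ≈ 1370 hPa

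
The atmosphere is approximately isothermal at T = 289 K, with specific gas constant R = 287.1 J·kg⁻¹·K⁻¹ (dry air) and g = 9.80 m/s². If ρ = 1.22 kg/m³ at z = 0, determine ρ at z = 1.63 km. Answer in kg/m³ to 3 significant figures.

Scale height: H = RT/g = 287.1 × 289 / 9.80 = 8466.5 m.
In an isothermal atmosphere, density decays like pressure: ρ = ρ₀ exp(−z/H).
z/H = 1630.0/8466.5 = 0.19252; exp(−0.19252) = 0.82488.
ρ = 1.22 × 0.82488 = 1.0064 kg/m³.

ρ ≈ 1.01 kg/m³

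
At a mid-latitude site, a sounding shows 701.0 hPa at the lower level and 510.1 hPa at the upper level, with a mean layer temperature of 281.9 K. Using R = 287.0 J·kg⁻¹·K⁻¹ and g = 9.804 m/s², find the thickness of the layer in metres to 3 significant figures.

Δz ≈ 2620 m

Hypsometric equation: Δz = (R T̄/g) ln(P₁/P₂).
R T̄/g = 287.0 × 281.9 / 9.804 = 8252.3 m.
ln(701.0/510.1) = ln(1.3742) = 0.31787.
Δz = 8252.3 × 0.31787 = 2623.2 m.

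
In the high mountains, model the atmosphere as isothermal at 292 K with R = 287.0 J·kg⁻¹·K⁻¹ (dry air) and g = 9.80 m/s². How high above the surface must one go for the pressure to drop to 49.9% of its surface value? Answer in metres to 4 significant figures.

z ≈ 5945 m

Scale height: H = RT/g = 287.0 × 292 / 9.80 = 8551.4 m.
Set P/P₀ = exp(−z/H) = 0.499, so z = −H ln(0.499).
−ln(0.499) = 0.69515; z = 8551.4 × 0.69515 = 5944.5 m.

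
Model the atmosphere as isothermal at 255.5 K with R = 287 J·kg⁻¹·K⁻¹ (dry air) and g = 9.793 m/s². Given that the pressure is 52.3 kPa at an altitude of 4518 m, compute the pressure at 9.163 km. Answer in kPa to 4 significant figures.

P ≈ 28.12 kPa

Scale height: H = RT/g = 287 × 255.5 / 9.793 = 7487.8 m.
Between two levels, P₂ = P₁ exp(−Δz/H) with Δz = z₂ − z₁.
Δz = 9163.0 − 4518.0 = 4645.0 m; Δz/H = 4645.0/7487.8 = 0.62034.
P₂ = 52.3 × exp(−0.62034) = 52.3 × 0.53776 = 28.125 kPa.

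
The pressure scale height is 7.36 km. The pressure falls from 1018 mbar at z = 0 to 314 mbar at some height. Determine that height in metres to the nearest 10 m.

Invert the barometric formula: z = H ln(P₀/P).
P₀/P = 1018/314 = 3.2420; ln(3.2420) = 1.1762.
z = 7360.0 × 1.1762 = 8656.8 m.

z ≈ 8660 m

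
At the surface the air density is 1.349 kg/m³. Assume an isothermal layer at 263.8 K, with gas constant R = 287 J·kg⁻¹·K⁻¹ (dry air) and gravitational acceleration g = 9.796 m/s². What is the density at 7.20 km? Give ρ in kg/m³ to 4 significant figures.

Scale height: H = RT/g = 287 × 263.8 / 9.796 = 7728.7 m.
In an isothermal atmosphere, density decays like pressure: ρ = ρ₀ exp(−z/H).
z/H = 7200.0/7728.7 = 0.93159; exp(−0.93159) = 0.39393.
ρ = 1.349 × 0.39393 = 0.53141 kg/m³.

ρ ≈ 0.5314 kg/m³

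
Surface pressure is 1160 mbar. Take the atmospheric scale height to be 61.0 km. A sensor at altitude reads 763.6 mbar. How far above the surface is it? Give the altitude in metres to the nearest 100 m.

z ≈ 25500 m

Invert the barometric formula: z = H ln(P₀/P).
P₀/P = 1160/763.6 = 1.5191; ln(1.5191) = 0.41812.
z = 61000 × 0.41812 = 25505 m.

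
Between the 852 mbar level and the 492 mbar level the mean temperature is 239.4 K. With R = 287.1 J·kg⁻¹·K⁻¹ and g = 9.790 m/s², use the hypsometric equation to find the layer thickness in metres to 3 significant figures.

Hypsometric equation: Δz = (R T̄/g) ln(P₁/P₂).
R T̄/g = 287.1 × 239.4 / 9.790 = 7020.6 m.
ln(852/492) = ln(1.7317) = 0.54910.
Δz = 7020.6 × 0.54910 = 3855.0 m.

Δz ≈ 3860 m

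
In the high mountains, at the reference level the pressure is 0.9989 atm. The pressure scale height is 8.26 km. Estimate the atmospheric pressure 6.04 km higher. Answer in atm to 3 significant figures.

P ≈ 0.481 atm

Barometric formula: P = P₀ exp(−z/H).
z/H = 6040.0/8260.0 = 0.73123; exp(−0.73123) = 0.48132.
P = 0.9989 × 0.48132 = 0.48079 atm.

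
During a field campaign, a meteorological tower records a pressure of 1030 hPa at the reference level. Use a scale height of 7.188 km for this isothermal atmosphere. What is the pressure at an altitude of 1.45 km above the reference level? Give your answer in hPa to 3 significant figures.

Barometric formula: P = P₀ exp(−z/H).
z/H = 1450.0/7188.0 = 0.20173; exp(−0.20173) = 0.81732.
P = 1030 × 0.81732 = 841.84 hPa.

P ≈ 842 hPa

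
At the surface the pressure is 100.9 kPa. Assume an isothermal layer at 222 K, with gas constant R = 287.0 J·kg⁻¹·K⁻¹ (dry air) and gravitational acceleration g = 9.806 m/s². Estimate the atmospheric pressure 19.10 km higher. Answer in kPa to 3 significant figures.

Scale height: H = RT/g = 287.0 × 222 / 9.806 = 6497.5 m.
Barometric formula: P = P₀ exp(−z/H).
z/H = 19100/6497.5 = 2.9396; exp(−2.9396) = 0.052887.
P = 100.9 × 0.052887 = 5.3363 kPa.

P ≈ 5.34 kPa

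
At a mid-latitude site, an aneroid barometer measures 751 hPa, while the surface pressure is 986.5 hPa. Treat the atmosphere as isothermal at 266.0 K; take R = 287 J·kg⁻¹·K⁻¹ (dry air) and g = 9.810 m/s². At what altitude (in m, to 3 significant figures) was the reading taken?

Scale height: H = RT/g = 287 × 266.0 / 9.810 = 7782.1 m.
Invert the barometric formula: z = H ln(P₀/P).
P₀/P = 986.5/751 = 1.3136; ln(1.3136) = 0.27277.
z = 7782.1 × 0.27277 = 2122.7 m.

z ≈ 2120 m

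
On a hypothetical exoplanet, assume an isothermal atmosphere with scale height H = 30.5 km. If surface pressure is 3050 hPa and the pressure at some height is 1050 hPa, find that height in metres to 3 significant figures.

Invert the barometric formula: z = H ln(P₀/P).
P₀/P = 3050/1050 = 2.9048; ln(2.9048) = 1.0664.
z = 30500 × 1.0664 = 32525 m.

z ≈ 32500 m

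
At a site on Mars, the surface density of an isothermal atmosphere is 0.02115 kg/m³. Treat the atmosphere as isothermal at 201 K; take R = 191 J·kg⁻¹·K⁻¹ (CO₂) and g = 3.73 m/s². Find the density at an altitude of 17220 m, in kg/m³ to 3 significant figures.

ρ ≈ 0.00397 kg/m³

Scale height: H = RT/g = 191 × 201 / 3.73 = 10292 m.
In an isothermal atmosphere, density decays like pressure: ρ = ρ₀ exp(−z/H).
z/H = 17220/10292 = 1.6731; exp(−1.6731) = 0.18766.
ρ = 0.02115 × 0.18766 = 0.0039690 kg/m³.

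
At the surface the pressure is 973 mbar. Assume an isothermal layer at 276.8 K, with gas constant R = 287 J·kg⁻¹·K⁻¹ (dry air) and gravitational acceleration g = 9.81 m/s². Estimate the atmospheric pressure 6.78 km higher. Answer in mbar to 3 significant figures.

P ≈ 421 mbar

Scale height: H = RT/g = 287 × 276.8 / 9.81 = 8098.0 m.
Barometric formula: P = P₀ exp(−z/H).
z/H = 6780.0/8098.0 = 0.83724; exp(−0.83724) = 0.43290.
P = 973 × 0.43290 = 421.21 mbar.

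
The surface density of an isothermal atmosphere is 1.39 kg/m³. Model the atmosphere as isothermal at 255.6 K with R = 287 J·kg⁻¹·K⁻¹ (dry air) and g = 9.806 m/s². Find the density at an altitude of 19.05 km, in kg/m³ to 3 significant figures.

Scale height: H = RT/g = 287 × 255.6 / 9.806 = 7480.8 m.
In an isothermal atmosphere, density decays like pressure: ρ = ρ₀ exp(−z/H).
z/H = 19050/7480.8 = 2.5465; exp(−2.5465) = 0.078355.
ρ = 1.39 × 0.078355 = 0.10891 kg/m³.

ρ ≈ 0.109 kg/m³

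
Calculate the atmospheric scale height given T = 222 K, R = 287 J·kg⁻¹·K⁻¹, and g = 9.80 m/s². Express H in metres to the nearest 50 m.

The scale height of an isothermal atmosphere is H = RT/g.
H = 287 × 222 / 9.80 = 63714/9.80 = 6501.4 m.

H ≈ 6500 m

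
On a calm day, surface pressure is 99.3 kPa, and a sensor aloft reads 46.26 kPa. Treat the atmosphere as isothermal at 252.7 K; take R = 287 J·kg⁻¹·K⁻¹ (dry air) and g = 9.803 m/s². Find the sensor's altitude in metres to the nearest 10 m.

z ≈ 5650 m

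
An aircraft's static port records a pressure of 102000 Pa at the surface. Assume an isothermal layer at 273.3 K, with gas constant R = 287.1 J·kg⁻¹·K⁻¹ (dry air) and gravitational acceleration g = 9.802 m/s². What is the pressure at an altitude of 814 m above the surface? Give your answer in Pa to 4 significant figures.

Scale height: H = RT/g = 287.1 × 273.3 / 9.802 = 8004.9 m.
Barometric formula: P = P₀ exp(−z/H).
z/H = 814.00/8004.9 = 0.10169; exp(−0.10169) = 0.90331.
P = 102000 × 0.90331 = 92138 Pa.

P ≈ 92140 Pa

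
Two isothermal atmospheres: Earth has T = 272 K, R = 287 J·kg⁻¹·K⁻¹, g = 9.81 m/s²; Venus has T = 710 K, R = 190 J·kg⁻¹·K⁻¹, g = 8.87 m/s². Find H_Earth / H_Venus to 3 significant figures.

H_Earth/H_Venus ≈ 0.523

H = RT/g for each body.
H_Earth = 287 × 272 / 9.81 = 7957.6 m.
H_Venus = 190 × 710 / 8.87 = 15209 m.
H_Earth/H_Venus = 7957.6/15209 = 0.52322.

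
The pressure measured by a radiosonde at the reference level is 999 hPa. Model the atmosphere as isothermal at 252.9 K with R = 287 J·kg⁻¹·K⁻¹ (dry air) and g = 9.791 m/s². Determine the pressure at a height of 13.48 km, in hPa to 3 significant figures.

P ≈ 162 hPa

Scale height: H = RT/g = 287 × 252.9 / 9.791 = 7413.2 m.
Barometric formula: P = P₀ exp(−z/H).
z/H = 13480/7413.2 = 1.8184; exp(−1.8184) = 0.16229.
P = 999 × 0.16229 = 162.13 hPa.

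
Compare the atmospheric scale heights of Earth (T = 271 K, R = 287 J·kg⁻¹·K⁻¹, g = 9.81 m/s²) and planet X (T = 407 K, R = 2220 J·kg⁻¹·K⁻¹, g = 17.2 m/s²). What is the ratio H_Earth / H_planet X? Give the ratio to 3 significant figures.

H = RT/g for each body.
H_Earth = 287 × 271 / 9.81 = 7928.3 m.
H_planet X = 2220 × 407 / 17.2 = 52531 m.
H_Earth/H_planet X = 7928.3/52531 = 0.15093.

H_Earth/H_planet X ≈ 0.151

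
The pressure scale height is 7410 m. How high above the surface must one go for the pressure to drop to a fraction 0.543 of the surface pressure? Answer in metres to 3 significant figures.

z ≈ 4520 m

Set P/P₀ = exp(−z/H) = 0.543, so z = −H ln(0.543).
−ln(0.543) = 0.61065; z = 7410.0 × 0.61065 = 4524.9 m.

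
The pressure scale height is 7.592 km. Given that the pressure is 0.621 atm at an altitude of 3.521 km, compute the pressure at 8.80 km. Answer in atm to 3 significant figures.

P ≈ 0.310 atm

Between two levels, P₂ = P₁ exp(−Δz/H) with Δz = z₂ − z₁.
Δz = 8800.0 − 3521.0 = 5279.0 m; Δz/H = 5279.0/7592.0 = 0.69534.
P₂ = 0.621 × exp(−0.69534) = 0.621 × 0.49890 = 0.30982 atm.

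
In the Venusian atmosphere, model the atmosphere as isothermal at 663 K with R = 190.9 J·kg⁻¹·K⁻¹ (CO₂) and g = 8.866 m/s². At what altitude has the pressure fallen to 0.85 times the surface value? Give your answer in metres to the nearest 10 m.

Scale height: H = RT/g = 190.9 × 663 / 8.866 = 14276 m.
Set P/P₀ = exp(−z/H) = 0.85, so z = −H ln(0.85).
−ln(0.85) = 0.16252; z = 14276 × 0.16252 = 2320.1 m.

z ≈ 2320 m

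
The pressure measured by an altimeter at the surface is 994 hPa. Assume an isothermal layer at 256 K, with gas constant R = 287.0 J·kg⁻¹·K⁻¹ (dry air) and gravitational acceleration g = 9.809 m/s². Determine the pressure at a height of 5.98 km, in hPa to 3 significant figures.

P ≈ 447 hPa

Scale height: H = RT/g = 287.0 × 256 / 9.809 = 7490.3 m.
Barometric formula: P = P₀ exp(−z/H).
z/H = 5980.0/7490.3 = 0.79837; exp(−0.79837) = 0.45006.
P = 994 × 0.45006 = 447.36 hPa.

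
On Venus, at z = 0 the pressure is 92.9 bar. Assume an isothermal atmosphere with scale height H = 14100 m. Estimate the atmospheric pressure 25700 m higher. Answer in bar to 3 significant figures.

P ≈ 15.0 bar

Barometric formula: P = P₀ exp(−z/H).
z/H = 25700/14100 = 1.8227; exp(−1.8227) = 0.16159.
P = 92.9 × 0.16159 = 15.012 bar.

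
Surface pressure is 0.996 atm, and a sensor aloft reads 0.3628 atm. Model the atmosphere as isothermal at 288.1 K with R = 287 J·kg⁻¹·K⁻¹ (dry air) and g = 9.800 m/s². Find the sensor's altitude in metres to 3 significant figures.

z ≈ 8520 m

Scale height: H = RT/g = 287 × 288.1 / 9.800 = 8437.2 m.
Invert the barometric formula: z = H ln(P₀/P).
P₀/P = 0.996/0.3628 = 2.7453; ln(2.7453) = 1.0099.
z = 8437.2 × 1.0099 = 8520.7 m.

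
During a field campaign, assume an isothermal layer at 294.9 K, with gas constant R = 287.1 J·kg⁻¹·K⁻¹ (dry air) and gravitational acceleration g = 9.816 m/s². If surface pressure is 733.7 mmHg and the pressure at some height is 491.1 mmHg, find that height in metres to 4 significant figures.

z ≈ 3463 m

Scale height: H = RT/g = 287.1 × 294.9 / 9.816 = 8625.3 m.
Invert the barometric formula: z = H ln(P₀/P).
P₀/P = 733.7/491.1 = 1.4940; ln(1.4940) = 0.40146.
z = 8625.3 × 0.40146 = 3462.7 m.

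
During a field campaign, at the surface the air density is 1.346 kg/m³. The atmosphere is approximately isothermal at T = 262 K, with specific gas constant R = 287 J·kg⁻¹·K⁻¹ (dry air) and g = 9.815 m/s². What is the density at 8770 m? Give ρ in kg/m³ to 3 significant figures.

ρ ≈ 0.428 kg/m³

Scale height: H = RT/g = 287 × 262 / 9.815 = 7661.1 m.
In an isothermal atmosphere, density decays like pressure: ρ = ρ₀ exp(−z/H).
z/H = 8770.0/7661.1 = 1.1447; exp(−1.1447) = 0.31832.
ρ = 1.346 × 0.31832 = 0.42846 kg/m³.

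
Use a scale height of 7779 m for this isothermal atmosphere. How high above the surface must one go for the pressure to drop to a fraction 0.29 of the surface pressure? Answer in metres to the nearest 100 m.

Set P/P₀ = exp(−z/H) = 0.29, so z = −H ln(0.29).
−ln(0.29) = 1.2379; z = 7779.0 × 1.2379 = 9629.6 m.

z ≈ 9600 m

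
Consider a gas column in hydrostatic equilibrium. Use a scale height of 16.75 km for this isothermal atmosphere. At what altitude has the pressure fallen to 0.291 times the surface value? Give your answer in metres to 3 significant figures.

Set P/P₀ = exp(−z/H) = 0.291, so z = −H ln(0.291).
−ln(0.291) = 1.2344; z = 16750 × 1.2344 = 20676 m.

z ≈ 20700 m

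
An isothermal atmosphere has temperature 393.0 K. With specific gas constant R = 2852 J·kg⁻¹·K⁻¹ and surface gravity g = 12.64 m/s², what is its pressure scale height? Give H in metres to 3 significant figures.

H ≈ 88700 m

The scale height of an isothermal atmosphere is H = RT/g.
H = 2852 × 393.0 / 12.64 = 1120800/12.64 = 88671 m.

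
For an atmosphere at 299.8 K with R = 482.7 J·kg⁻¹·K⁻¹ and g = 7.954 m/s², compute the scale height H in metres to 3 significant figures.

H ≈ 18200 m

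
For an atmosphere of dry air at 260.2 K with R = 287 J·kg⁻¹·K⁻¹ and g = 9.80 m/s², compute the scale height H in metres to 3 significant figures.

H ≈ 7620 m

The scale height of an isothermal atmosphere is H = RT/g.
H = 287 × 260.2 / 9.80 = 74677/9.80 = 7620.1 m.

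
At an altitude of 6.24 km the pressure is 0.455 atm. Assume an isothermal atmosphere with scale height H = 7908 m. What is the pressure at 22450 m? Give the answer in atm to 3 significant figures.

P ≈ 0.0586 atm

Between two levels, P₂ = P₁ exp(−Δz/H) with Δz = z₂ − z₁.
Δz = 22450 − 6240.0 = 16210 m; Δz/H = 16210/7908.0 = 2.0498.
P₂ = 0.455 × exp(−2.0498) = 0.455 × 0.12876 = 0.058586 atm.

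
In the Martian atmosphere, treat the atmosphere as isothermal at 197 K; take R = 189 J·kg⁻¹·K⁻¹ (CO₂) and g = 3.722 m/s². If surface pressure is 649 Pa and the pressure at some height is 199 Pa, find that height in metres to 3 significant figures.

Scale height: H = RT/g = 189 × 197 / 3.722 = 10003 m.
Invert the barometric formula: z = H ln(P₀/P).
P₀/P = 649/199 = 3.2613; ln(3.2613) = 1.1821.
z = 10003 × 1.1821 = 11825 m.

z ≈ 11800 m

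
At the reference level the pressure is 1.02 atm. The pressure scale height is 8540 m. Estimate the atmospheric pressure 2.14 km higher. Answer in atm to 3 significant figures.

P ≈ 0.794 atm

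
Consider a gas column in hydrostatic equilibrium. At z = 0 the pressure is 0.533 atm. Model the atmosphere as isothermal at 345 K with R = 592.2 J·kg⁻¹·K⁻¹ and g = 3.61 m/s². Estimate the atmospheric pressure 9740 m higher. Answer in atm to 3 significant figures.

Scale height: H = RT/g = 592.2 × 345 / 3.61 = 56595 m.
Barometric formula: P = P₀ exp(−z/H).
z/H = 9740.0/56595 = 0.17210; exp(−0.17210) = 0.84189.
P = 0.533 × 0.84189 = 0.44873 atm.

P ≈ 0.449 atm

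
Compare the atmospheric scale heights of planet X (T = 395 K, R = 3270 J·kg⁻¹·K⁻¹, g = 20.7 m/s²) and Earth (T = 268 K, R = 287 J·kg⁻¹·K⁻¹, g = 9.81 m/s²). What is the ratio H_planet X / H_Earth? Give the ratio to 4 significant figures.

H_planet X/H_Earth ≈ 7.958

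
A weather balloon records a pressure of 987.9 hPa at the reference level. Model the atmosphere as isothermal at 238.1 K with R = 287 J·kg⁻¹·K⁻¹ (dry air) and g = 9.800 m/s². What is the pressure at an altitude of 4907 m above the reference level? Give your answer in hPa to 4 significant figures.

P ≈ 488.8 hPa

Scale height: H = RT/g = 287 × 238.1 / 9.800 = 6972.9 m.
Barometric formula: P = P₀ exp(−z/H).
z/H = 4907.0/6972.9 = 0.70372; exp(−0.70372) = 0.49474.
P = 987.9 × 0.49474 = 488.75 hPa.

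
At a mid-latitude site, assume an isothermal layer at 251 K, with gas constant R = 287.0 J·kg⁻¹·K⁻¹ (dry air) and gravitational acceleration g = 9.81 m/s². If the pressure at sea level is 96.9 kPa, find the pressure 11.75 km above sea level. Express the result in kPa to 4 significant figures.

P ≈ 19.56 kPa

Scale height: H = RT/g = 287.0 × 251 / 9.81 = 7343.2 m.
Barometric formula: P = P₀ exp(−z/H).
z/H = 11750/7343.2 = 1.6001; exp(−1.6001) = 0.20188.
P = 96.9 × 0.20188 = 19.562 kPa.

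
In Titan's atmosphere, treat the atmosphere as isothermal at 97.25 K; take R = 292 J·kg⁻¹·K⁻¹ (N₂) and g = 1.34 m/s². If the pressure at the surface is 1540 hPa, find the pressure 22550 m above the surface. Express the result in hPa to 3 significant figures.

Scale height: H = RT/g = 292 × 97.25 / 1.34 = 21192 m.
Barometric formula: P = P₀ exp(−z/H).
z/H = 22550/21192 = 1.0641; exp(−1.0641) = 0.34504.
P = 1540 × 0.34504 = 531.36 hPa.

P ≈ 531 hPa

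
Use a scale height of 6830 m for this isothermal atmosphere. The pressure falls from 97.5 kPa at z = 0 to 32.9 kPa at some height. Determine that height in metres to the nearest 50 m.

Invert the barometric formula: z = H ln(P₀/P).
P₀/P = 97.5/32.9 = 2.9635; ln(2.9635) = 1.0864.
z = 6830.0 × 1.0864 = 7420.1 m.

z ≈ 7400 m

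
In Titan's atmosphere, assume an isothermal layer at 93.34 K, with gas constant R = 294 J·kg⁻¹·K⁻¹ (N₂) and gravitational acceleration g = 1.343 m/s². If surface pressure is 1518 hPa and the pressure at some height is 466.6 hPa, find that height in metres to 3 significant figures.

z ≈ 24100 m

Scale height: H = RT/g = 294 × 93.34 / 1.343 = 20433 m.
Invert the barometric formula: z = H ln(P₀/P).
P₀/P = 1518/466.6 = 3.2533; ln(3.2533) = 1.1797.
z = 20433 × 1.1797 = 24105 m.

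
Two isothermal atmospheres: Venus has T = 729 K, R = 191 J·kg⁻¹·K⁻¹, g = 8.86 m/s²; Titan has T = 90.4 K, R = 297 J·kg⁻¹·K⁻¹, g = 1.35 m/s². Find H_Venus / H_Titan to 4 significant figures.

H = RT/g for each body.
H_Venus = 191 × 729 / 8.86 = 15715 m.
H_Titan = 297 × 90.4 / 1.35 = 19888 m.
H_Venus/H_Titan = 15715/19888 = 0.79017.

H_Venus/H_Titan ≈ 0.7902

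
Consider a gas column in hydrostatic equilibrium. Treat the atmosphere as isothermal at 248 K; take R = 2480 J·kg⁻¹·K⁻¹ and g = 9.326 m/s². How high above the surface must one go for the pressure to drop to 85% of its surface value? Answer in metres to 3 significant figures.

Scale height: H = RT/g = 2480 × 248 / 9.326 = 65949 m.
Set P/P₀ = exp(−z/H) = 0.85, so z = −H ln(0.85).
−ln(0.85) = 0.16252; z = 65949 × 0.16252 = 10718 m.

z ≈ 10700 m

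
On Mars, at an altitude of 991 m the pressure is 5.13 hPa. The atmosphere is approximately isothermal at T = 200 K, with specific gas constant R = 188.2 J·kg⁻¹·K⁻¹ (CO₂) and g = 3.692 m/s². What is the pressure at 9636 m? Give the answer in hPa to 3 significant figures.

P ≈ 2.20 hPa

Scale height: H = RT/g = 188.2 × 200 / 3.692 = 10195 m.
Between two levels, P₂ = P₁ exp(−Δz/H) with Δz = z₂ − z₁.
Δz = 9636.0 − 991.00 = 8645.0 m; Δz/H = 8645.0/10195 = 0.84796.
P₂ = 5.13 × exp(−0.84796) = 5.13 × 0.42829 = 2.1971 hPa.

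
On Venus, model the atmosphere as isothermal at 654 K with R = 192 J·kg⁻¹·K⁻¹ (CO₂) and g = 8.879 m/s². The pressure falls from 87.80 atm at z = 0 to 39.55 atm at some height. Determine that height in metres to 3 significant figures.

z ≈ 11300 m

Scale height: H = RT/g = 192 × 654 / 8.879 = 14142 m.
Invert the barometric formula: z = H ln(P₀/P).
P₀/P = 87.80/39.55 = 2.2200; ln(2.2200) = 0.79751.
z = 14142 × 0.79751 = 11278 m.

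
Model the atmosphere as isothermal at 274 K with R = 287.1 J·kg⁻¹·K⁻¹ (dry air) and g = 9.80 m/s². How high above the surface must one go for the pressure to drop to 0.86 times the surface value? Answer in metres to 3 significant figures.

Scale height: H = RT/g = 287.1 × 274 / 9.80 = 8027.1 m.
Set P/P₀ = exp(−z/H) = 0.86, so z = −H ln(0.86).
−ln(0.86) = 0.15082; z = 8027.1 × 0.15082 = 1210.6 m.

z ≈ 1210 m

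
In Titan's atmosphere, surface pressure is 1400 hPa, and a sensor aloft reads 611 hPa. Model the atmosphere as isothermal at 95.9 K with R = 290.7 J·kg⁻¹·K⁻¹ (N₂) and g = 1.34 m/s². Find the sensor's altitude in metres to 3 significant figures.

Scale height: H = RT/g = 290.7 × 95.9 / 1.34 = 20805 m.
Invert the barometric formula: z = H ln(P₀/P).
P₀/P = 1400/611 = 2.2913; ln(2.2913) = 0.82912.
z = 20805 × 0.82912 = 17250 m.

z ≈ 17200 m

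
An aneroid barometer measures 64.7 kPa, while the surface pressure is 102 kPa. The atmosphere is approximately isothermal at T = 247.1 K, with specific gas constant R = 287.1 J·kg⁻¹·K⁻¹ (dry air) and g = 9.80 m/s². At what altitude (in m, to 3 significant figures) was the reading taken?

z ≈ 3300 m

Scale height: H = RT/g = 287.1 × 247.1 / 9.80 = 7239.0 m.
Invert the barometric formula: z = H ln(P₀/P).
P₀/P = 102/64.7 = 1.5765; ln(1.5765) = 0.45521.
z = 7239.0 × 0.45521 = 3295.3 m.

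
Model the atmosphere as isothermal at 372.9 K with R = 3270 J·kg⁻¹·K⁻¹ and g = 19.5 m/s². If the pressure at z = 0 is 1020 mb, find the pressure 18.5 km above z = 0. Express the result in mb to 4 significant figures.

P ≈ 758.8 mb

Scale height: H = RT/g = 3270 × 372.9 / 19.5 = 62532 m.
Barometric formula: P = P₀ exp(−z/H).
z/H = 18500/62532 = 0.29585; exp(−0.29585) = 0.74390.
P = 1020 × 0.74390 = 758.78 mb.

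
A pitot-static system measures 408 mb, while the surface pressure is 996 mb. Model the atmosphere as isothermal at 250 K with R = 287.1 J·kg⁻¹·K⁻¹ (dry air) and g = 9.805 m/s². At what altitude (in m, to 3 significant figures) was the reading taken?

Scale height: H = RT/g = 287.1 × 250 / 9.805 = 7320.2 m.
Invert the barometric formula: z = H ln(P₀/P).
P₀/P = 996/408 = 2.4412; ln(2.4412) = 0.89249.
z = 7320.2 × 0.89249 = 6533.2 m.

z ≈ 6530 m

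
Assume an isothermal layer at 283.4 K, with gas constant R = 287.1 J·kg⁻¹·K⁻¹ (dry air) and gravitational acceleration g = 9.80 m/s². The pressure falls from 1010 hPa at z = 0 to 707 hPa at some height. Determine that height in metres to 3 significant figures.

z ≈ 2960 m

Scale height: H = RT/g = 287.1 × 283.4 / 9.80 = 8302.5 m.
Invert the barometric formula: z = H ln(P₀/P).
P₀/P = 1010/707 = 1.4286; ln(1.4286) = 0.35669.
z = 8302.5 × 0.35669 = 2961.4 m.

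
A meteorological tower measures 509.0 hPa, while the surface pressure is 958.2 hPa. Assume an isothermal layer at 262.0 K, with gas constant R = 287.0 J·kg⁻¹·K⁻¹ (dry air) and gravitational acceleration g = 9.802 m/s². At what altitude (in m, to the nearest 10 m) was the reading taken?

Scale height: H = RT/g = 287.0 × 262.0 / 9.802 = 7671.3 m.
Invert the barometric formula: z = H ln(P₀/P).
P₀/P = 958.2/509.0 = 1.8825; ln(1.8825) = 0.63260.
z = 7671.3 × 0.63260 = 4852.9 m.

z ≈ 4850 m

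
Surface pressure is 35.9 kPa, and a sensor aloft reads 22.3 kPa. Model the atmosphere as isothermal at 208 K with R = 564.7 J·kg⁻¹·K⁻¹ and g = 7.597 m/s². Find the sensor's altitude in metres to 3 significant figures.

z ≈ 7360 m

Scale height: H = RT/g = 564.7 × 208 / 7.597 = 15461 m.
Invert the barometric formula: z = H ln(P₀/P).
P₀/P = 35.9/22.3 = 1.6099; ln(1.6099) = 0.47617.
z = 15461 × 0.47617 = 7362.1 m.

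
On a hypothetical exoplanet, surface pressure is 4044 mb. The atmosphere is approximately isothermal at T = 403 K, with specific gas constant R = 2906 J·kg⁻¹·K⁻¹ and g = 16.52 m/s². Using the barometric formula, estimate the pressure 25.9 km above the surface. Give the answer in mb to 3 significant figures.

Scale height: H = RT/g = 2906 × 403 / 16.52 = 70891 m.
Barometric formula: P = P₀ exp(−z/H).
z/H = 25900/70891 = 0.36535; exp(−0.36535) = 0.69395.
P = 4044 × 0.69395 = 2806.3 mb.

P ≈ 2810 mb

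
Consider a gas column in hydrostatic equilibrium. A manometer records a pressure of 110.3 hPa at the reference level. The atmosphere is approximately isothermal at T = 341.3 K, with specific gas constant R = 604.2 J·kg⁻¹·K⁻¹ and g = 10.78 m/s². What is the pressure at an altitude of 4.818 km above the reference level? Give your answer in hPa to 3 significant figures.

P ≈ 85.7 hPa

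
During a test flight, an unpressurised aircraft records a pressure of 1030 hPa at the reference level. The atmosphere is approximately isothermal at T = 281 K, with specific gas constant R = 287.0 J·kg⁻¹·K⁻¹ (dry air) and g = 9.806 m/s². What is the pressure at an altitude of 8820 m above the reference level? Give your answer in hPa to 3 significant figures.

Scale height: H = RT/g = 287.0 × 281 / 9.806 = 8224.3 m.
Barometric formula: P = P₀ exp(−z/H).
z/H = 8820.0/8224.3 = 1.0724; exp(−1.0724) = 0.34219.
P = 1030 × 0.34219 = 352.46 hPa.

P ≈ 352 hPa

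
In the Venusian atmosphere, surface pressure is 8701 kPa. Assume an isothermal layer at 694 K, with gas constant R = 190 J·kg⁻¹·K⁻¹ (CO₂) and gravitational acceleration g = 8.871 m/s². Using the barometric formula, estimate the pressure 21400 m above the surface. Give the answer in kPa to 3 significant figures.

Scale height: H = RT/g = 190 × 694 / 8.871 = 14864 m.
Barometric formula: P = P₀ exp(−z/H).
z/H = 21400/14864 = 1.4397; exp(−1.4397) = 0.23700.
P = 8701 × 0.23700 = 2062.1 kPa.

P ≈ 2060 kPa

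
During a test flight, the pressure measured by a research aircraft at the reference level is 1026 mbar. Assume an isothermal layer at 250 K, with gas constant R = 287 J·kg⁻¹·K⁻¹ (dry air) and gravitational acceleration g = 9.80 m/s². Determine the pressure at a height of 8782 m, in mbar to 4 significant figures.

P ≈ 309.2 mbar

Scale height: H = RT/g = 287 × 250 / 9.80 = 7321.4 m.
Barometric formula: P = P₀ exp(−z/H).
z/H = 8782.0/7321.4 = 1.1995; exp(−1.1995) = 0.30134.
P = 1026 × 0.30134 = 309.17 mbar.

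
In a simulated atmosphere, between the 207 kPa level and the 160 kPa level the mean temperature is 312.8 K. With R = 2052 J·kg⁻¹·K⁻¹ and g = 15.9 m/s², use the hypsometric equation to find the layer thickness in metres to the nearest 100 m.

Hypsometric equation: Δz = (R T̄/g) ln(P₁/P₂).
R T̄/g = 2052 × 312.8 / 15.9 = 40369 m.
ln(207/160) = ln(1.2937) = 0.25751.
Δz = 40369 × 0.25751 = 10395 m.

Δz ≈ 10400 m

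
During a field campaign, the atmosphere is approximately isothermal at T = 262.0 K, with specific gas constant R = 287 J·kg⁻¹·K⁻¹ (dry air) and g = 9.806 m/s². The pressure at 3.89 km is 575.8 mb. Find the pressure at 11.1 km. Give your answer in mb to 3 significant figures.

Scale height: H = RT/g = 287 × 262.0 / 9.806 = 7668.2 m.
Between two levels, P₂ = P₁ exp(−Δz/H) with Δz = z₂ − z₁.
Δz = 11100 − 3890.0 = 7210.0 m; Δz/H = 7210.0/7668.2 = 0.94025.
P₂ = 575.8 × exp(−0.94025) = 575.8 × 0.39053 = 224.87 mb.

P ≈ 225 mb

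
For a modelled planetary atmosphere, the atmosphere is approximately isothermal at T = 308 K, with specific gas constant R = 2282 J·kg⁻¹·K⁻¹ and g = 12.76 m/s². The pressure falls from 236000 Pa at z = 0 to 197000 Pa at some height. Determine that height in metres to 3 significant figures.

Scale height: H = RT/g = 2282 × 308 / 12.76 = 55083 m.
Invert the barometric formula: z = H ln(P₀/P).
P₀/P = 236000/197000 = 1.1980; ln(1.1980) = 0.18065.
z = 55083 × 0.18065 = 9950.7 m.

z ≈ 9950 m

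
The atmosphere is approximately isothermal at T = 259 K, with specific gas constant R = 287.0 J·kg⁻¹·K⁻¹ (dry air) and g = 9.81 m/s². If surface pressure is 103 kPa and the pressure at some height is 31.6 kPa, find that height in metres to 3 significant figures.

Scale height: H = RT/g = 287.0 × 259 / 9.81 = 7577.3 m.
Invert the barometric formula: z = H ln(P₀/P).
P₀/P = 103/31.6 = 3.2595; ln(3.2595) = 1.1816.
z = 7577.3 × 1.1816 = 8953.3 m.

z ≈ 8950 m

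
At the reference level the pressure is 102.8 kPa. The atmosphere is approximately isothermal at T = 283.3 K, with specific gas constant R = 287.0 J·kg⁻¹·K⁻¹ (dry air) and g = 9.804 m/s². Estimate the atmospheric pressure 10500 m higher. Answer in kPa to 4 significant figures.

P ≈ 28.98 kPa

Scale height: H = RT/g = 287.0 × 283.3 / 9.804 = 8293.3 m.
Barometric formula: P = P₀ exp(−z/H).
z/H = 10500/8293.3 = 1.2661; exp(−1.2661) = 0.28193.
P = 102.8 × 0.28193 = 28.982 kPa.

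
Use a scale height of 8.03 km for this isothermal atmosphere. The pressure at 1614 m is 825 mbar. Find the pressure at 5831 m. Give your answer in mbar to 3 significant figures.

Between two levels, P₂ = P₁ exp(−Δz/H) with Δz = z₂ − z₁.
Δz = 5831.0 − 1614.0 = 4217.0 m; Δz/H = 4217.0/8030.0 = 0.52516.
P₂ = 825 × exp(−0.52516) = 825 × 0.59146 = 487.95 mbar.

P ≈ 488 mbar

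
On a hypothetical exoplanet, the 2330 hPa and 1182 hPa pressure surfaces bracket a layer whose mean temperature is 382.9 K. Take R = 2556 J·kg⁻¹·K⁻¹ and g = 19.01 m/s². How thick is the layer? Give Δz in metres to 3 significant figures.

Hypsometric equation: Δz = (R T̄/g) ln(P₁/P₂).
R T̄/g = 2556 × 382.9 / 19.01 = 51483 m.
ln(2330/1182) = ln(1.9712) = 0.67864.
Δz = 51483 × 0.67864 = 34938 m.

Δz ≈ 34900 m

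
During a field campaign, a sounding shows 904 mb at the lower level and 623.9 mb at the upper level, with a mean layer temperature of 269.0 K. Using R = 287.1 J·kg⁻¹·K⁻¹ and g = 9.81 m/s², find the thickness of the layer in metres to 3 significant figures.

Δz ≈ 2920 m

Hypsometric equation: Δz = (R T̄/g) ln(P₁/P₂).
R T̄/g = 287.1 × 269.0 / 9.81 = 7872.6 m.
ln(904/623.9) = ln(1.4490) = 0.37087.
Δz = 7872.6 × 0.37087 = 2919.7 m.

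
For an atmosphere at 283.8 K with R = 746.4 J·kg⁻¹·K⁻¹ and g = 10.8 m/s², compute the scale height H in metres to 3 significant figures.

H ≈ 19600 m

The scale height of an isothermal atmosphere is H = RT/g.
H = 746.4 × 283.8 / 10.8 = 211830/10.8 = 19614 m.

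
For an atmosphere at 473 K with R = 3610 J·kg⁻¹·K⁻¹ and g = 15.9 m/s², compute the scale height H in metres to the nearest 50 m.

H ≈ 107400 m

The scale height of an isothermal atmosphere is H = RT/g.
H = 3610 × 473 / 15.9 = 1707500/15.9 = 107390 m.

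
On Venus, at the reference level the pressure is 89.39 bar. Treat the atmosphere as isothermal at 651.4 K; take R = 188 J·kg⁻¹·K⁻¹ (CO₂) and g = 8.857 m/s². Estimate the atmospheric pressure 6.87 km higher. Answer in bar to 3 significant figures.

Scale height: H = RT/g = 188 × 651.4 / 8.857 = 13827 m.
Barometric formula: P = P₀ exp(−z/H).
z/H = 6870.0/13827 = 0.49685; exp(−0.49685) = 0.60844.
P = 89.39 × 0.60844 = 54.388 bar.

P ≈ 54.4 bar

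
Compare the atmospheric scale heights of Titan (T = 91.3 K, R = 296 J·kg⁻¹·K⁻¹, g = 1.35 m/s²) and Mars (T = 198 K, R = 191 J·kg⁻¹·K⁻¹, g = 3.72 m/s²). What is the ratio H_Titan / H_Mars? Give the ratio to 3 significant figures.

H = RT/g for each body.
H_Titan = 296 × 91.3 / 1.35 = 20018 m.
H_Mars = 191 × 198 / 3.72 = 10166 m.
H_Titan/H_Mars = 20018/10166 = 1.9691.

H_Titan/H_Mars ≈ 1.97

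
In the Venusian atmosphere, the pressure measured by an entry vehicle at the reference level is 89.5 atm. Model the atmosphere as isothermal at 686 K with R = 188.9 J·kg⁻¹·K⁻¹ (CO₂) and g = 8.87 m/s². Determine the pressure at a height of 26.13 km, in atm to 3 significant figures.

P ≈ 15.0 atm

Scale height: H = RT/g = 188.9 × 686 / 8.87 = 14609 m.
Barometric formula: P = P₀ exp(−z/H).
z/H = 26130/14609 = 1.7886; exp(−1.7886) = 0.16719.
P = 89.5 × 0.16719 = 14.964 atm.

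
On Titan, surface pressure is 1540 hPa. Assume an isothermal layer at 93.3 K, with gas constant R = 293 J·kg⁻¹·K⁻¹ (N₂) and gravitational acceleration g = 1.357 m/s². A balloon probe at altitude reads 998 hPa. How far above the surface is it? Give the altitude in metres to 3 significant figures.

z ≈ 8740 m

Scale height: H = RT/g = 293 × 93.3 / 1.357 = 20145 m.
Invert the barometric formula: z = H ln(P₀/P).
P₀/P = 1540/998 = 1.5431; ln(1.5431) = 0.43379.
z = 20145 × 0.43379 = 8738.7 m.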